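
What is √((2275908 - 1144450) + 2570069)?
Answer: √3701527 ≈ 1923.9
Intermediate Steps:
√((2275908 - 1144450) + 2570069) = √(1131458 + 2570069) = √3701527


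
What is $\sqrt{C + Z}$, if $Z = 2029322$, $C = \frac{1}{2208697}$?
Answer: $\frac{\sqrt{9899727632581644195}}{2208697} \approx 1424.5$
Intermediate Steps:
$C = \frac{1}{2208697} \approx 4.5276 \cdot 10^{-7}$
$\sqrt{C + Z} = \sqrt{\frac{1}{2208697} + 2029322} = \sqrt{\frac{4482157413435}{2208697}} = \frac{\sqrt{9899727632581644195}}{2208697}$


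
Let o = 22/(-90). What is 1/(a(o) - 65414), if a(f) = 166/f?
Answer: -11/727024 ≈ -1.5130e-5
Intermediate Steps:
o = -11/45 (o = 22*(-1/90) = -11/45 ≈ -0.24444)
1/(a(o) - 65414) = 1/(166/(-11/45) - 65414) = 1/(166*(-45/11) - 65414) = 1/(-7470/11 - 65414) = 1/(-727024/11) = -11/727024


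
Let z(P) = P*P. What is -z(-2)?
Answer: -4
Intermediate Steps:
z(P) = P²
-z(-2) = -1*(-2)² = -1*4 = -4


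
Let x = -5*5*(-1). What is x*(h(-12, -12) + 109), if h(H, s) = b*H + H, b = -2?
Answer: 3025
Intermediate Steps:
h(H, s) = -H (h(H, s) = -2*H + H = -H)
x = 25 (x = -25*(-1) = 25)
x*(h(-12, -12) + 109) = 25*(-1*(-12) + 109) = 25*(12 + 109) = 25*121 = 3025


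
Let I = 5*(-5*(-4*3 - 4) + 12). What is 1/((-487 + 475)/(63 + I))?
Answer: -523/12 ≈ -43.583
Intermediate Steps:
I = 460 (I = 5*(-5*(-12 - 4) + 12) = 5*(-5*(-16) + 12) = 5*(80 + 12) = 5*92 = 460)
1/((-487 + 475)/(63 + I)) = 1/((-487 + 475)/(63 + 460)) = 1/(-12/523) = -523/12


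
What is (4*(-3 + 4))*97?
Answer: 388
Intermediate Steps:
(4*(-3 + 4))*97 = (4*1)*97 = 4*97 = 388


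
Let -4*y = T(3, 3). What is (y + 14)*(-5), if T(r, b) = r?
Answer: -265/4 ≈ -66.250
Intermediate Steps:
y = -¾ (y = -¼*3 = -¾ ≈ -0.75000)
(y + 14)*(-5) = (-¾ + 14)*(-5) = (53/4)*(-5) = -265/4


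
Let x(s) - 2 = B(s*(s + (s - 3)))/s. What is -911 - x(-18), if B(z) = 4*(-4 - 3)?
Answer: -8231/9 ≈ -914.56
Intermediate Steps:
B(z) = -28 (B(z) = 4*(-7) = -28)
x(s) = 2 - 28/s
-911 - x(-18) = -911 - (2 - 28/(-18)) = -911 - (2 - 28*(-1/18)) = -911 - (2 + 14/9) = -911 - 1*32/9 = -911 - 32/9 = -8231/9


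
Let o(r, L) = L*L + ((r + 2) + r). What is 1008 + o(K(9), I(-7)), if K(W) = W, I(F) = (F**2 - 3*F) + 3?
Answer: 6357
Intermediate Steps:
I(F) = 3 + F**2 - 3*F
o(r, L) = 2 + L**2 + 2*r (o(r, L) = L**2 + ((2 + r) + r) = L**2 + (2 + 2*r) = 2 + L**2 + 2*r)
1008 + o(K(9), I(-7)) = 1008 + (2 + (3 + (-7)**2 - 3*(-7))**2 + 2*9) = 1008 + (2 + (3 + 49 + 21)**2 + 18) = 1008 + (2 + 73**2 + 18) = 1008 + (2 + 5329 + 18) = 1008 + 5349 = 6357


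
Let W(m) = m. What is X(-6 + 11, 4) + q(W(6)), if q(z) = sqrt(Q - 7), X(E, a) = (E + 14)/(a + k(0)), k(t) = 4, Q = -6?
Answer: 19/8 + I*sqrt(13) ≈ 2.375 + 3.6056*I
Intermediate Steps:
X(E, a) = (14 + E)/(4 + a) (X(E, a) = (E + 14)/(a + 4) = (14 + E)/(4 + a))
q(z) = I*sqrt(13) (q(z) = sqrt(-6 - 7) = sqrt(-13) = I*sqrt(13))
X(-6 + 11, 4) + q(W(6)) = (14 + (-6 + 11))/(4 + 4) + I*sqrt(13) = (14 + 5)/8 + I*sqrt(13) = (1/8)*19 + I*sqrt(13) = 19/8 + I*sqrt(13)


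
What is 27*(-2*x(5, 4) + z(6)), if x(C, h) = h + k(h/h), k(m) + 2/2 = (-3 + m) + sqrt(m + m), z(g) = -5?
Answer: -189 - 54*sqrt(2) ≈ -265.37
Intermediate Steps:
k(m) = -4 + m + sqrt(2)*sqrt(m) (k(m) = -1 + ((-3 + m) + sqrt(m + m)) = -1 + ((-3 + m) + sqrt(2*m)) = -1 + ((-3 + m) + sqrt(2)*sqrt(m)) = -1 + (-3 + m + sqrt(2)*sqrt(m)) = -4 + m + sqrt(2)*sqrt(m))
x(C, h) = -3 + h + sqrt(2) (x(C, h) = h + (-4 + h/h + sqrt(2)*sqrt(h/h)) = h + (-4 + 1 + sqrt(2)*sqrt(1)) = h + (-4 + 1 + sqrt(2)*1) = h + (-4 + 1 + sqrt(2)) = h + (-3 + sqrt(2)) = -3 + h + sqrt(2))
27*(-2*x(5, 4) + z(6)) = 27*(-2*(-3 + 4 + sqrt(2)) - 5) = 27*(-2*(1 + sqrt(2)) - 5) = 27*((-2 - 2*sqrt(2)) - 5) = 27*(-7 - 2*sqrt(2)) = -189 - 54*sqrt(2)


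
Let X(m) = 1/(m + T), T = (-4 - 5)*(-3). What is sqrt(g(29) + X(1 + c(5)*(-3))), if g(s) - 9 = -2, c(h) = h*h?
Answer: 2*sqrt(3854)/47 ≈ 2.6417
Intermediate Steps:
c(h) = h**2
T = 27 (T = -9*(-3) = 27)
g(s) = 7 (g(s) = 9 - 2 = 7)
X(m) = 1/(27 + m) (X(m) = 1/(m + 27) = 1/(27 + m))
sqrt(g(29) + X(1 + c(5)*(-3))) = sqrt(7 + 1/(27 + (1 + 5**2*(-3)))) = sqrt(7 + 1/(27 + (1 + 25*(-3)))) = sqrt(7 + 1/(27 + (1 - 75))) = sqrt(7 + 1/(27 - 74)) = sqrt(7 + 1/(-47)) = sqrt(7 - 1/47) = sqrt(328/47) = 2*sqrt(3854)/47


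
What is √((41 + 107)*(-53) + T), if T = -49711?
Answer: 3*I*√6395 ≈ 239.91*I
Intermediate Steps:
√((41 + 107)*(-53) + T) = √((41 + 107)*(-53) - 49711) = √(148*(-53) - 49711) = √(-7844 - 49711) = √(-57555) = 3*I*√6395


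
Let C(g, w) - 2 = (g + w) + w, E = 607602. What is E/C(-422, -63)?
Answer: -101267/91 ≈ -1112.8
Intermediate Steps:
C(g, w) = 2 + g + 2*w (C(g, w) = 2 + ((g + w) + w) = 2 + (g + 2*w) = 2 + g + 2*w)
E/C(-422, -63) = 607602/(2 - 422 + 2*(-63)) = 607602/(2 - 422 - 126) = 607602/(-546) = 607602*(-1/546) = -101267/91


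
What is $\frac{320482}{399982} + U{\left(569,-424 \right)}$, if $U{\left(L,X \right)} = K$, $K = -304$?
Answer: $- \frac{60637023}{199991} \approx -303.2$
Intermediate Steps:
$U{\left(L,X \right)} = -304$
$\frac{320482}{399982} + U{\left(569,-424 \right)} = \frac{320482}{399982} - 304 = 320482 \cdot \frac{1}{399982} - 304 = \frac{160241}{199991} - 304 = - \frac{60637023}{199991}$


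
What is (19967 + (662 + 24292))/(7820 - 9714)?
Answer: -44921/1894 ≈ -23.718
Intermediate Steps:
(19967 + (662 + 24292))/(7820 - 9714) = (19967 + 24954)/(-1894) = 44921*(-1/1894) = -44921/1894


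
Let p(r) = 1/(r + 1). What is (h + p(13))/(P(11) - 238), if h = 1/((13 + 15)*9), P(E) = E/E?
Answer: -19/59724 ≈ -0.00031813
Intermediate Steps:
P(E) = 1
p(r) = 1/(1 + r)
h = 1/252 (h = 1/(28*9) = 1/252 ≈ 0.0039683)
(h + p(13))/(P(11) - 238) = (1/252 + 1/(1 + 13))/(1 - 238) = (1/252 + 1/14)/(-237) = (1/252 + 1/14)*(-1/237) = (19/252)*(-1/237) = -19/59724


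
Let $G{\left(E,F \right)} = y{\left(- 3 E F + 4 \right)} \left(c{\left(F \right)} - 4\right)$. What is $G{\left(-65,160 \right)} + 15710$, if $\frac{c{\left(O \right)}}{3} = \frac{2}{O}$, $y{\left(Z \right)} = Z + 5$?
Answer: $- \frac{8636453}{80} \approx -1.0796 \cdot 10^{5}$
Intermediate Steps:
$y{\left(Z \right)} = 5 + Z$
$c{\left(O \right)} = \frac{6}{O}$ ($c{\left(O \right)} = 3 \frac{2}{O} = \frac{6}{O}$)
$G{\left(E,F \right)} = \left(-4 + \frac{6}{F}\right) \left(9 - 3 E F\right)$ ($G{\left(E,F \right)} = \left(5 + \left(- 3 E F + 4\right)\right) \left(\frac{6}{F} - 4\right) = \left(5 - \left(-4 + 3 E F\right)\right) \left(-4 + \frac{6}{F}\right) = \left(9 - 3 E F\right) \left(-4 + \frac{6}{F}\right) = \left(-4 + \frac{6}{F}\right) \left(9 - 3 E F\right)$)
$G{\left(-65,160 \right)} + 15710 = \frac{6 \left(-3 + 2 \cdot 160\right) \left(-3 - 10400\right)}{160} + 15710 = 6 \cdot \frac{1}{160} \left(-3 + 320\right) \left(-3 - 10400\right) + 15710 = 6 \cdot \frac{1}{160} \cdot 317 \left(-10403\right) + 15710 = - \frac{9893253}{80} + 15710 = - \frac{8636453}{80}$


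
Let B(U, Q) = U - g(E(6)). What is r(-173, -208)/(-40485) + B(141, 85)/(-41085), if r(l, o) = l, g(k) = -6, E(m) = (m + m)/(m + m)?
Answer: 8566/12320935 ≈ 0.00069524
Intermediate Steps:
E(m) = 1 (E(m) = (2*m)/((2*m)) = (2*m)*(1/(2*m)) = 1)
B(U, Q) = 6 + U (B(U, Q) = U - 1*(-6) = U + 6 = 6 + U)
r(-173, -208)/(-40485) + B(141, 85)/(-41085) = -173/(-40485) + (6 + 141)/(-41085) = -173*(-1/40485) + 147*(-1/41085) = 173/40485 - 49/13695 = 8566/12320935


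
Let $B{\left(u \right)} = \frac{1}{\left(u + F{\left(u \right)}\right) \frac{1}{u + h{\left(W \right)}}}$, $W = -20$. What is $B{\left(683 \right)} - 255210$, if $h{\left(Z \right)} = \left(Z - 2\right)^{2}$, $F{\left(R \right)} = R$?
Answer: $- \frac{348615693}{1366} \approx -2.5521 \cdot 10^{5}$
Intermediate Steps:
$h{\left(Z \right)} = \left(-2 + Z\right)^{2}$
$B{\left(u \right)} = \frac{484 + u}{2 u}$ ($B{\left(u \right)} = \frac{1}{\left(u + u\right) \frac{1}{u + \left(-2 - 20\right)^{2}}} = \frac{1}{2 u \frac{1}{u + \left(-22\right)^{2}}} = \frac{1}{2 u \frac{1}{u + 484}} = \frac{1}{2 u \frac{1}{484 + u}} = \frac{484 + u}{2 u}$)
$B{\left(683 \right)} - 255210 = \frac{484 + 683}{2 \cdot 683} - 255210 = \frac{1}{2} \cdot \frac{1}{683} \cdot 1167 - 255210 = \frac{1167}{1366} - 255210 = - \frac{348615693}{1366}$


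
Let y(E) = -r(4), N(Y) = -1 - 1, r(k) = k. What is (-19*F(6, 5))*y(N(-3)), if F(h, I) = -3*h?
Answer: -1368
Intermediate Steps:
N(Y) = -2
y(E) = -4 (y(E) = -1*4 = -4)
(-19*F(6, 5))*y(N(-3)) = -(-57)*6*(-4) = -19*(-18)*(-4) = 342*(-4) = -1368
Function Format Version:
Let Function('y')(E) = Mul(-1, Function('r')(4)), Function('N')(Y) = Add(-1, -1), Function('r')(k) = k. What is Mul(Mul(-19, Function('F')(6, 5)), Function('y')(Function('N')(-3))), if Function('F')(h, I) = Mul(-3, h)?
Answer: -1368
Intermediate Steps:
Function('N')(Y) = -2
Function('y')(E) = -4 (Function('y')(E) = Mul(-1, 4) = -4)
Mul(Mul(-19, Function('F')(6, 5)), Function('y')(Function('N')(-3))) = Mul(Mul(-19, Mul(-3, 6)), -4) = Mul(Mul(-19, -18), -4) = Mul(342, -4) = -1368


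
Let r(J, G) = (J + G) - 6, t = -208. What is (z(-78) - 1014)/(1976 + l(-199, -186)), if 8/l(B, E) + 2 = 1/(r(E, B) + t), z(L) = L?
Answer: -15587/28148 ≈ -0.55375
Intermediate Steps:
r(J, G) = -6 + G + J (r(J, G) = (G + J) - 6 = -6 + G + J)
l(B, E) = 8/(-2 + 1/(-214 + B + E)) (l(B, E) = 8/(-2 + 1/((-6 + B + E) - 208)) = 8/(-2 + 1/(-214 + B + E)))
(z(-78) - 1014)/(1976 + l(-199, -186)) = (-78 - 1014)/(1976 + 8*(214 - 1*(-199) - 1*(-186))/(-429 + 2*(-199) + 2*(-186))) = -1092/(1976 + 8*(214 + 199 + 186)/(-429 - 398 - 372)) = -1092/(1976 + 8*599/(-1199)) = -1092/(1976 + 8*(-1/1199)*599) = -1092/(1976 - 4792/1199) = -1092/2364432/1199 = -1092*1199/2364432 = -15587/28148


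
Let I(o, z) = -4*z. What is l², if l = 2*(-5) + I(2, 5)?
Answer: 900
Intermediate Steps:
l = -30 (l = 2*(-5) - 4*5 = -10 - 20 = -30)
l² = (-30)² = 900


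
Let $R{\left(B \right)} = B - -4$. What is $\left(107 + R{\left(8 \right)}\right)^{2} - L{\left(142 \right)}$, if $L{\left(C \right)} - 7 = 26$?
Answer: $14128$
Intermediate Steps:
$R{\left(B \right)} = 4 + B$ ($R{\left(B \right)} = B + 4 = 4 + B$)
$L{\left(C \right)} = 33$ ($L{\left(C \right)} = 7 + 26 = 33$)
$\left(107 + R{\left(8 \right)}\right)^{2} - L{\left(142 \right)} = \left(107 + \left(4 + 8\right)\right)^{2} - 33 = \left(107 + 12\right)^{2} - 33 = 119^{2} - 33 = 14161 - 33 = 14128$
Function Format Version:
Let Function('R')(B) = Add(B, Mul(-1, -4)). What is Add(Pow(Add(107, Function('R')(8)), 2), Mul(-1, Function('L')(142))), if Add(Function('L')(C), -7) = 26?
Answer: 14128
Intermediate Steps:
Function('R')(B) = Add(4, B) (Function('R')(B) = Add(B, 4) = Add(4, B))
Function('L')(C) = 33 (Function('L')(C) = Add(7, 26) = 33)
Add(Pow(Add(107, Function('R')(8)), 2), Mul(-1, Function('L')(142))) = Add(Pow(Add(107, Add(4, 8)), 2), Mul(-1, 33)) = Add(Pow(Add(107, 12), 2), -33) = Add(Pow(119, 2), -33) = Add(14161, -33) = 14128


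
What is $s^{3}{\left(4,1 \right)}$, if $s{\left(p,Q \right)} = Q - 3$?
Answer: $-8$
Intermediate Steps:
$s{\left(p,Q \right)} = -3 + Q$ ($s{\left(p,Q \right)} = Q - 3 = -3 + Q$)
$s^{3}{\left(4,1 \right)} = \left(-3 + 1\right)^{3} = \left(-2\right)^{3} = -8$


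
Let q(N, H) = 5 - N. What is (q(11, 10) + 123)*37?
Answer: 4329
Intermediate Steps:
(q(11, 10) + 123)*37 = ((5 - 1*11) + 123)*37 = ((5 - 11) + 123)*37 = (-6 + 123)*37 = 117*37 = 4329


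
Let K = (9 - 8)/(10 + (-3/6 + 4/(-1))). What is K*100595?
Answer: 18290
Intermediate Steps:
K = 2/11 (K = 1/(10 + (-3*1/6 + 4*(-1))) = 1/(10 + (-1/2 - 4)) = 1/(10 - 9/2) = 1/(11/2) = 1*(2/11) = 2/11 ≈ 0.18182)
K*100595 = (2/11)*100595 = 18290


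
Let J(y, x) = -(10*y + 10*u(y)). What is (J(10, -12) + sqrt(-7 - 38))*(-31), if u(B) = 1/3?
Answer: 9610/3 - 93*I*sqrt(5) ≈ 3203.3 - 207.95*I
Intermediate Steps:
u(B) = 1/3
J(y, x) = -10/3 - 10*y (J(y, x) = -(10/3 + 10*y) = -10*(1/3 + y) = -10/3 - 10*y)
(J(10, -12) + sqrt(-7 - 38))*(-31) = ((-10/3 - 10*10) + sqrt(-7 - 38))*(-31) = ((-10/3 - 100) + sqrt(-45))*(-31) = (-310/3 + 3*I*sqrt(5))*(-31) = 9610/3 - 93*I*sqrt(5)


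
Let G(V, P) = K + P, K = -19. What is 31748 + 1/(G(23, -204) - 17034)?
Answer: 547875235/17257 ≈ 31748.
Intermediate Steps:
G(V, P) = -19 + P
31748 + 1/(G(23, -204) - 17034) = 31748 + 1/((-19 - 204) - 17034) = 31748 + 1/(-223 - 17034) = 31748 + 1/(-17257) = 31748 - 1/17257 = 547875235/17257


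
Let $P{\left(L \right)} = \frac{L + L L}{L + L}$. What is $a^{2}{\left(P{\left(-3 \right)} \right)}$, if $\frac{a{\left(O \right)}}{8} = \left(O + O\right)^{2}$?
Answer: $1024$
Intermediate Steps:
$P{\left(L \right)} = \frac{L + L^{2}}{2 L}$
$a{\left(O \right)} = 32 O^{2}$ ($a{\left(O \right)} = 8 \left(O + O\right)^{2} = 8 \left(2 O\right)^{2} = 8 \cdot 4 O^{2} = 32 O^{2}$)
$a^{2}{\left(P{\left(-3 \right)} \right)} = \left(32 \left(\frac{1}{2} + \frac{1}{2} \left(-3\right)\right)^{2}\right)^{2} = \left(32 \left(\frac{1}{2} - \frac{3}{2}\right)^{2}\right)^{2} = \left(32 \left(-1\right)^{2}\right)^{2} = \left(32 \cdot 1\right)^{2} = 32^{2} = 1024$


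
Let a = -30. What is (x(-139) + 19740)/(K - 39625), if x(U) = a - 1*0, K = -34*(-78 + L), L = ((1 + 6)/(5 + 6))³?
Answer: -1748934/3281515 ≈ -0.53297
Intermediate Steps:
L = 343/1331 (L = (7/11)³ = 343/1331 ≈ 0.25770)
K = 3518150/1331 (K = -34*(-78 + 343/1331) = -34*(-103475/1331) = 3518150/1331 ≈ 2643.2)
x(U) = -30 (x(U) = -30 - 1*0 = -30 + 0 = -30)
(x(-139) + 19740)/(K - 39625) = (-30 + 19740)/(3518150/1331 - 39625) = 19710/(-49222725/1331) = 19710*(-1331/49222725) = -1748934/3281515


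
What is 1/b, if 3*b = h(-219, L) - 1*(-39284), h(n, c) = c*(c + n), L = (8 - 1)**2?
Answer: 1/10318 ≈ 9.6918e-5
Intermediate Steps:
L = 49 (L = 7**2 = 49)
b = 10318 (b = (49*(49 - 219) - 1*(-39284))/3 = (49*(-170) + 39284)/3 = (-8330 + 39284)/3 = (1/3)*30954 = 10318)
1/b = 1/10318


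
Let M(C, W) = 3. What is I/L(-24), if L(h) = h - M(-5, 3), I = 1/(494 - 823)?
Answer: 1/8883 ≈ 0.00011257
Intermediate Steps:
I = -1/329 (I = 1/(-329) = -1/329 ≈ -0.0030395)
L(h) = -3 + h (L(h) = h - 1*3 = h - 3 = -3 + h)
I/L(-24) = -1/(329*(-3 - 24)) = -1/329/(-27) = -1/329*(-1/27) = 1/8883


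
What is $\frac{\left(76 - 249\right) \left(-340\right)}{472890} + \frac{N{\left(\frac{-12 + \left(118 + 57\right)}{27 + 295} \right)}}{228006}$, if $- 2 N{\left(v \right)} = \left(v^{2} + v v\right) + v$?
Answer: $\frac{3862537762585}{31053864133446} \approx 0.12438$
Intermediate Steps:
$N{\left(v \right)} = - v^{2} - \frac{v}{2}$ ($N{\left(v \right)} = - \frac{\left(v^{2} + v v\right) + v}{2} = - \frac{\left(v^{2} + v^{2}\right) + v}{2} = - \frac{2 v^{2} + v}{2} = - \frac{v + 2 v^{2}}{2} = - v^{2} - \frac{v}{2}$)
$\frac{\left(76 - 249\right) \left(-340\right)}{472890} + \frac{N{\left(\frac{-12 + \left(118 + 57\right)}{27 + 295} \right)}}{228006} = \frac{\left(76 - 249\right) \left(-340\right)}{472890} + \frac{\left(-1\right) \frac{-12 + \left(118 + 57\right)}{27 + 295} \left(\frac{1}{2} + \frac{-12 + \left(118 + 57\right)}{27 + 295}\right)}{228006} = \left(-173\right) \left(-340\right) \frac{1}{472890} + - \frac{-12 + 175}{322} \left(\frac{1}{2} + \frac{-12 + 175}{322}\right) \frac{1}{228006} = 58820 \cdot \frac{1}{472890} + - 163 \cdot \frac{1}{322} \left(\frac{1}{2} + 163 \cdot \frac{1}{322}\right) \frac{1}{228006} = \frac{5882}{47289} + \left(-1\right) \frac{163}{322} \left(\frac{1}{2} + \frac{163}{322}\right) \frac{1}{228006} = \frac{5882}{47289} + \left(-1\right) \frac{163}{322} \cdot \frac{162}{161} \cdot \frac{1}{228006} = \frac{5882}{47289} - \frac{1467}{656682614} = \frac{3862537762585}{31053864133446}$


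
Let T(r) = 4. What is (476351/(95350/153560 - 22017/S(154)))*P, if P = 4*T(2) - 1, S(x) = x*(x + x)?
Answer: 118281059108520/2594797 ≈ 4.5584e+7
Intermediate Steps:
S(x) = 2*x² (S(x) = x*(2*x) = 2*x²)
P = 15 (P = 4*4 - 1 = 16 - 1 = 15)
(476351/(95350/153560 - 22017/S(154)))*P = (476351/(95350/153560 - 22017/(2*154²)))*15 = (476351/(95350*(1/153560) - 22017/(2*23716)))*15 = (476351/(9535/15356 - 22017/47432))*15 = (476351/(2594797/16553768))*15 = (476351*(16553768/2594797))*15 = (7885403940568/2594797)*15 = 118281059108520/2594797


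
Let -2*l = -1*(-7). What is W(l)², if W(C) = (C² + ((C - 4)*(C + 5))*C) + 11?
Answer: 251001/64 ≈ 3921.9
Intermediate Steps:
l = -7/2 (l = -(-1)*(-7)/2 = -½*7 = -7/2 ≈ -3.5000)
W(C) = 11 + C² + C*(-4 + C)*(5 + C) (W(C) = (C² + ((-4 + C)*(5 + C))*C) + 11 = (C² + C*(-4 + C)*(5 + C)) + 11 = 11 + C² + C*(-4 + C)*(5 + C))
W(l)² = (11 + (-7/2)³ - 20*(-7/2) + 2*(-7/2)²)² = (11 - 343/8 + 70 + 2*(49/4))² = (11 - 343/8 + 70 + 49/2)² = (501/8)² = 251001/64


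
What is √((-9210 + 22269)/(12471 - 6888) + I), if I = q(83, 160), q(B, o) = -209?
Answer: 2*I*√178933289/1861 ≈ 14.376*I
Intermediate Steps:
I = -209
√((-9210 + 22269)/(12471 - 6888) + I) = √((-9210 + 22269)/(12471 - 6888) - 209) = √(13059/5583 - 209) = √(13059*(1/5583) - 209) = √(4353/1861 - 209) = √(-384596/1861) = 2*I*√178933289/1861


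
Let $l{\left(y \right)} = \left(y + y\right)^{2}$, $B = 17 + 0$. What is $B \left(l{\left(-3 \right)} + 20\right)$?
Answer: $952$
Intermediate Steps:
$B = 17$
$l{\left(y \right)} = 4 y^{2}$ ($l{\left(y \right)} = \left(2 y\right)^{2} = 4 y^{2}$)
$B \left(l{\left(-3 \right)} + 20\right) = 17 \left(4 \left(-3\right)^{2} + 20\right) = 17 \left(4 \cdot 9 + 20\right) = 17 \left(36 + 20\right) = 17 \cdot 56 = 952$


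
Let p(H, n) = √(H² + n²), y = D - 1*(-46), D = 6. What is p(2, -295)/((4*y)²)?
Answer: √87029/43264 ≈ 0.0068188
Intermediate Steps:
y = 52 (y = 6 - 1*(-46) = 6 + 46 = 52)
p(2, -295)/((4*y)²) = √(2² + (-295)²)/((4*52)²) = √(4 + 87025)/(208²) = √87029/43264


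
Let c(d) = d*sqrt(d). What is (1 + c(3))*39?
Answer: 39 + 117*sqrt(3) ≈ 241.65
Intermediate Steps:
c(d) = d**(3/2)
(1 + c(3))*39 = (1 + 3**(3/2))*39 = (1 + 3*sqrt(3))*39 = 39 + 117*sqrt(3)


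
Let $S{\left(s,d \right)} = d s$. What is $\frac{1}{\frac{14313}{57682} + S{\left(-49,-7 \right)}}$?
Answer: $\frac{57682}{19799239} \approx 0.0029133$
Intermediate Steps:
$\frac{1}{\frac{14313}{57682} + S{\left(-49,-7 \right)}} = \frac{1}{\frac{14313}{57682} - -343} = \frac{1}{14313 \cdot \frac{1}{57682} + 343} = \frac{1}{\frac{14313}{57682} + 343} = \frac{1}{\frac{19799239}{57682}} = \frac{57682}{19799239}$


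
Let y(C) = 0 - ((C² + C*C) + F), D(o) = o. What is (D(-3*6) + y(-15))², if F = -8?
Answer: 211600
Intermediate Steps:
y(C) = 8 - 2*C² (y(C) = 0 - ((C² + C*C) - 8) = 0 - ((C² + C²) - 8) = 0 - (2*C² - 8) = 0 - (-8 + 2*C²) = 0 + (8 - 2*C²) = 8 - 2*C²)
(D(-3*6) + y(-15))² = (-3*6 + (8 - 2*(-15)²))² = (-18 + (8 - 2*225))² = (-18 + (8 - 450))² = (-18 - 442)² = (-460)² = 211600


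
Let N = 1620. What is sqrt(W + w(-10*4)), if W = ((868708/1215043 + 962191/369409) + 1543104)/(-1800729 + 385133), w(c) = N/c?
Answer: I*sqrt(4197653791449097061977101389362614707)/317693589008039426 ≈ 6.449*I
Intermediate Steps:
w(c) = 1620/c
W = -692620355807970833/635387178016078852 (W = ((868708*(1/1215043) + 962191*(1/369409)) + 1543104)/(-1415596) = ((868708/1215043 + 962191/369409) + 1543104)*(-1/1415596) = (1490011992785/448847819587 + 1543104)*(-1/1415596) = (692620355807970833/448847819587)*(-1/1415596) = -692620355807970833/635387178016078852 ≈ -1.0901)
sqrt(W + w(-10*4)) = sqrt(-692620355807970833/635387178016078852 + 1620/((-10*4))) = sqrt(-692620355807970833/635387178016078852 + 1620/(-40)) = sqrt(-692620355807970833/635387178016078852 + 1620*(-1/40)) = sqrt(-692620355807970833/635387178016078852 - 81/2) = sqrt(-26425801065459164339/635387178016078852) = I*sqrt(4197653791449097061977101389362614707)/317693589008039426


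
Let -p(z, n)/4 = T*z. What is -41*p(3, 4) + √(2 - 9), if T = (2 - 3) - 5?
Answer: -2952 + I*√7 ≈ -2952.0 + 2.6458*I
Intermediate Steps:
T = -6 (T = -1 - 5 = -6)
p(z, n) = 24*z (p(z, n) = -(-24)*z = 24*z)
-41*p(3, 4) + √(2 - 9) = -984*3 + √(2 - 9) = -41*72 + √(-7) = -2952 + I*√7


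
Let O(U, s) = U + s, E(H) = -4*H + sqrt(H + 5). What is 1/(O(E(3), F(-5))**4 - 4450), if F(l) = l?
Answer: 5471/316898513 + 2376*sqrt(2)/316898513 ≈ 2.7867e-5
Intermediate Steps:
E(H) = sqrt(5 + H) - 4*H (E(H) = -4*H + sqrt(5 + H) = sqrt(5 + H) - 4*H)
1/(O(E(3), F(-5))**4 - 4450) = 1/(((sqrt(5 + 3) - 4*3) - 5)**4 - 4450) = 1/(((sqrt(8) - 12) - 5)**4 - 4450) = 1/(((2*sqrt(2) - 12) - 5)**4 - 4450) = 1/(((-12 + 2*sqrt(2)) - 5)**4 - 4450) = 1/((-17 + 2*sqrt(2))**4 - 4450) = 1/(-4450 + (-17 + 2*sqrt(2))**4)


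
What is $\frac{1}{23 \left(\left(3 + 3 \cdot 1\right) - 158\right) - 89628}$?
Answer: $- \frac{1}{93124} \approx -1.0738 \cdot 10^{-5}$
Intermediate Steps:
$\frac{1}{23 \left(\left(3 + 3 \cdot 1\right) - 158\right) - 89628} = \frac{1}{23 \left(\left(3 + 3\right) - 158\right) - 89628} = \frac{1}{23 \left(6 - 158\right) - 89628} = \frac{1}{23 \left(-152\right) - 89628} = \frac{1}{-3496 - 89628} = \frac{1}{-93124} = - \frac{1}{93124}$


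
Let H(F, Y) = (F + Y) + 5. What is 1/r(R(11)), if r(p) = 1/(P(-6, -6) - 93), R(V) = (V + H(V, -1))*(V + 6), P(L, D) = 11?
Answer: -82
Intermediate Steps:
H(F, Y) = 5 + F + Y
R(V) = (4 + 2*V)*(6 + V) (R(V) = (V + (5 + V - 1))*(V + 6) = (V + (4 + V))*(6 + V) = (4 + 2*V)*(6 + V))
r(p) = -1/82 (r(p) = 1/(11 - 93) = 1/(-82) = -1/82)
1/r(R(11)) = 1/(-1/82) = -82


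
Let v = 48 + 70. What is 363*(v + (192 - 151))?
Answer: 57717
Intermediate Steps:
v = 118
363*(v + (192 - 151)) = 363*(118 + (192 - 151)) = 363*(118 + 41) = 363*159 = 57717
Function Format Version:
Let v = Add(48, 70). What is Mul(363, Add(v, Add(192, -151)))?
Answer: 57717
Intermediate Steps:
v = 118
Mul(363, Add(v, Add(192, -151))) = Mul(363, Add(118, Add(192, -151))) = Mul(363, Add(118, 41)) = Mul(363, 159) = 57717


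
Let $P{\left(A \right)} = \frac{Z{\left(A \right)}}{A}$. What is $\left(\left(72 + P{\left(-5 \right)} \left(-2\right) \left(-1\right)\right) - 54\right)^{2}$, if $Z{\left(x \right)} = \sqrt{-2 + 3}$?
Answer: $\frac{7744}{25} \approx 309.76$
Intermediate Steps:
$Z{\left(x \right)} = 1$ ($Z{\left(x \right)} = \sqrt{1} = 1$)
$P{\left(A \right)} = \frac{1}{A}$ ($P{\left(A \right)} = 1 \frac{1}{A} = \frac{1}{A}$)
$\left(\left(72 + P{\left(-5 \right)} \left(-2\right) \left(-1\right)\right) - 54\right)^{2} = \left(\left(72 + \frac{1}{-5} \left(-2\right) \left(-1\right)\right) - 54\right)^{2} = \left(\left(72 + \left(- \frac{1}{5}\right) \left(-2\right) \left(-1\right)\right) - 54\right)^{2} = \left(\left(72 + \frac{2}{5} \left(-1\right)\right) - 54\right)^{2} = \left(\left(72 - \frac{2}{5}\right) - 54\right)^{2} = \left(\frac{358}{5} - 54\right)^{2} = \left(\frac{88}{5}\right)^{2} = \frac{7744}{25}$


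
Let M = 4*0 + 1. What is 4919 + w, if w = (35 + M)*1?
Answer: 4955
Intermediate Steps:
M = 1 (M = 0 + 1 = 1)
w = 36 (w = (35 + 1)*1 = 36*1 = 36)
4919 + w = 4919 + 36 = 4955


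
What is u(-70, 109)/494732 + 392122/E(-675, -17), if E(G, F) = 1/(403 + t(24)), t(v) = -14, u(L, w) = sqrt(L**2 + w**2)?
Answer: 152535458 + sqrt(16781)/494732 ≈ 1.5254e+8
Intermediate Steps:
E(G, F) = 1/389 (E(G, F) = 1/(403 - 14) = 1/389)
u(-70, 109)/494732 + 392122/E(-675, -17) = sqrt((-70)**2 + 109**2)/494732 + 392122/(1/389) = sqrt(4900 + 11881)*(1/494732) + 392122*389 = sqrt(16781)*(1/494732) + 152535458 = sqrt(16781)/494732 + 152535458 = 152535458 + sqrt(16781)/494732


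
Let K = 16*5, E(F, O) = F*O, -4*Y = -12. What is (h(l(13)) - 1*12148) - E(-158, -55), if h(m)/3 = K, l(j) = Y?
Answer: -20598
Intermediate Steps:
Y = 3 (Y = -¼*(-12) = 3)
l(j) = 3
K = 80
h(m) = 240 (h(m) = 3*80 = 240)
(h(l(13)) - 1*12148) - E(-158, -55) = (240 - 1*12148) - (-158)*(-55) = (240 - 12148) - 1*8690 = -11908 - 8690 = -20598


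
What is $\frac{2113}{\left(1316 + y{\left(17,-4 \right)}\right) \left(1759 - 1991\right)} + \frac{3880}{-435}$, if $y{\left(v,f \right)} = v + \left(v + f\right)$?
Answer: $- \frac{8362307}{936816} \approx -8.9263$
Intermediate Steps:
$y{\left(v,f \right)} = f + 2 v$ ($y{\left(v,f \right)} = v + \left(f + v\right) = f + 2 v$)
$\frac{2113}{\left(1316 + y{\left(17,-4 \right)}\right) \left(1759 - 1991\right)} + \frac{3880}{-435} = \frac{2113}{\left(1316 + \left(-4 + 2 \cdot 17\right)\right) \left(1759 - 1991\right)} + \frac{3880}{-435} = \frac{2113}{\left(1316 + \left(-4 + 34\right)\right) \left(-232\right)} + 3880 \left(- \frac{1}{435}\right) = \frac{2113}{\left(1316 + 30\right) \left(-232\right)} - \frac{776}{87} = \frac{2113}{1346 \left(-232\right)} - \frac{776}{87} = \frac{2113}{-312272} - \frac{776}{87} = 2113 \left(- \frac{1}{312272}\right) - \frac{776}{87} = - \frac{2113}{312272} - \frac{776}{87} = - \frac{8362307}{936816}$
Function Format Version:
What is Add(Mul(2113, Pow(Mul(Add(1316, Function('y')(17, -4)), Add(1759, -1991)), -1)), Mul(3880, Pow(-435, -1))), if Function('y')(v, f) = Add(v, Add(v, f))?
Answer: Rational(-8362307, 936816) ≈ -8.9263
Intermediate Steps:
Function('y')(v, f) = Add(f, Mul(2, v)) (Function('y')(v, f) = Add(v, Add(f, v)) = Add(f, Mul(2, v)))
Add(Mul(2113, Pow(Mul(Add(1316, Function('y')(17, -4)), Add(1759, -1991)), -1)), Mul(3880, Pow(-435, -1))) = Add(Mul(2113, Pow(Mul(Add(1316, Add(-4, Mul(2, 17))), Add(1759, -1991)), -1)), Mul(3880, Pow(-435, -1))) = Add(Mul(2113, Pow(Mul(Add(1316, Add(-4, 34)), -232), -1)), Mul(3880, Rational(-1, 435))) = Add(Mul(2113, Pow(Mul(Add(1316, 30), -232), -1)), Rational(-776, 87)) = Add(Mul(2113, Pow(Mul(1346, -232), -1)), Rational(-776, 87)) = Add(Mul(2113, Pow(-312272, -1)), Rational(-776, 87)) = Add(Mul(2113, Rational(-1, 312272)), Rational(-776, 87)) = Add(Rational(-2113, 312272), Rational(-776, 87)) = Rational(-8362307, 936816)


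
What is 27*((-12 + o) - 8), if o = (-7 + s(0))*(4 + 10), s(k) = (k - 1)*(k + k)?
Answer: -3186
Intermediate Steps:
s(k) = 2*k*(-1 + k) (s(k) = (-1 + k)*(2*k) = 2*k*(-1 + k))
o = -98 (o = (-7 + 2*0*(-1 + 0))*(4 + 10) = (-7 + 2*0*(-1))*14 = (-7 + 0)*14 = -7*14 = -98)
27*((-12 + o) - 8) = 27*((-12 - 98) - 8) = 27*(-110 - 8) = 27*(-118) = -3186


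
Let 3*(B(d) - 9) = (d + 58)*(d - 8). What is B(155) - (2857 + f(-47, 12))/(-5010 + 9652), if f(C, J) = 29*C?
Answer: 24244419/2321 ≈ 10446.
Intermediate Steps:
B(d) = 9 + (-8 + d)*(58 + d)/3 (B(d) = 9 + ((d + 58)*(d - 8))/3 = 9 + ((58 + d)*(-8 + d))/3 = 9 + ((-8 + d)*(58 + d))/3 = 9 + (-8 + d)*(58 + d)/3)
B(155) - (2857 + f(-47, 12))/(-5010 + 9652) = (-437/3 + (⅓)*155² + (50/3)*155) - (2857 + 29*(-47))/(-5010 + 9652) = (-437/3 + (⅓)*24025 + 7750/3) - (2857 - 1363)/4642 = (-437/3 + 24025/3 + 7750/3) - 1494/4642 = 10446 - 1*747/2321 = 10446 - 747/2321 = 24244419/2321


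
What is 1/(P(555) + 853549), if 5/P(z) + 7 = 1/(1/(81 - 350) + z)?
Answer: 1044789/891777859691 ≈ 1.1716e-6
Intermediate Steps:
P(z) = 5/(-7 + 1/(-1/269 + z)) (P(z) = 5/(-7 + 1/(1/(81 - 350) + z)) = 5/(-7 + 1/(1/(-269) + z)) = 5/(-7 + 1/(-1/269 + z)))
1/(P(555) + 853549) = 1/(5*(1 - 269*555)/(-276 + 1883*555) + 853549) = 1/(5*(1 - 149295)/(-276 + 1045065) + 853549) = 1/(5*(-149294)/1044789 + 853549) = 1/(5*(1/1044789)*(-149294) + 853549) = 1/(-746470/1044789 + 853549) = 1/(891777859691/1044789) = 1044789/891777859691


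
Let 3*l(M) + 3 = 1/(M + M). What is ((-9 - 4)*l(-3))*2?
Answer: 247/9 ≈ 27.444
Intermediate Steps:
l(M) = -1 + 1/(6*M) (l(M) = -1 + 1/(3*(M + M)) = -1 + 1/(3*((2*M))) = -1 + (1/(2*M))/3 = -1 + 1/(6*M))
((-9 - 4)*l(-3))*2 = ((-9 - 4)*((1/6 - 1*(-3))/(-3)))*2 = -(-13)*(1/6 + 3)/3*2 = -(-13)*19/(3*6)*2 = -13*(-19/18)*2 = (247/18)*2 = 247/9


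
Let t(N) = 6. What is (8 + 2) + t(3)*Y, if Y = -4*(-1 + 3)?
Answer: -38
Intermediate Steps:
Y = -8 (Y = -4*2 = -8)
(8 + 2) + t(3)*Y = (8 + 2) + 6*(-8) = 10 - 48 = -38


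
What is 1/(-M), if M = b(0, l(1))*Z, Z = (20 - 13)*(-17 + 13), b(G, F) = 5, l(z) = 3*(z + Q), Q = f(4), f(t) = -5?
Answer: 1/140 ≈ 0.0071429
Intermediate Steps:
Q = -5
l(z) = -15 + 3*z (l(z) = 3*(z - 5) = 3*(-5 + z) = -15 + 3*z)
Z = -28 (Z = 7*(-4) = -28)
M = -140 (M = 5*(-28) = -140)
1/(-M) = 1/(-1*(-140)) = 1/140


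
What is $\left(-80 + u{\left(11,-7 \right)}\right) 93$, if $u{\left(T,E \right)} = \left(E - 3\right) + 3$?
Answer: $-8091$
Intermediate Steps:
$u{\left(T,E \right)} = E$ ($u{\left(T,E \right)} = \left(-3 + E\right) + 3 = E$)
$\left(-80 + u{\left(11,-7 \right)}\right) 93 = \left(-80 - 7\right) 93 = \left(-87\right) 93 = -8091$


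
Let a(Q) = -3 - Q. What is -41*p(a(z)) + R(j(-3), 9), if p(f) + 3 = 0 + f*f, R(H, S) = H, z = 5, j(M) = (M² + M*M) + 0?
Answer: -2483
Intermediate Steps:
j(M) = 2*M² (j(M) = (M² + M²) + 0 = 2*M² + 0 = 2*M²)
p(f) = -3 + f² (p(f) = -3 + (0 + f*f) = -3 + (0 + f²) = -3 + f²)
-41*p(a(z)) + R(j(-3), 9) = -41*(-3 + (-3 - 1*5)²) + 2*(-3)² = -41*(-3 + (-3 - 5)²) + 2*9 = -41*(-3 + (-8)²) + 18 = -41*(-3 + 64) + 18 = -41*61 + 18 = -2501 + 18 = -2483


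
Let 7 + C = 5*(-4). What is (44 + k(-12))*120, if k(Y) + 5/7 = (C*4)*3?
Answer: -235800/7 ≈ -33686.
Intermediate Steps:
C = -27 (C = -7 + 5*(-4) = -7 - 20 = -27)
k(Y) = -2273/7 (k(Y) = -5/7 - 27*4*3 = -5/7 - 108*3 = -5/7 - 324 = -2273/7)
(44 + k(-12))*120 = (44 - 2273/7)*120 = -1965/7*120 = -235800/7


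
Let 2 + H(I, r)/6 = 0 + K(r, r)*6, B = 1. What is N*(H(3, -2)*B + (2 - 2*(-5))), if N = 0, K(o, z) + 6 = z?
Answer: 0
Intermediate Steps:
K(o, z) = -6 + z
H(I, r) = -228 + 36*r (H(I, r) = -12 + 6*(0 + (-6 + r)*6) = -12 + 6*(0 + (-36 + 6*r)) = -12 + 6*(-36 + 6*r) = -12 + (-216 + 36*r) = -228 + 36*r)
N*(H(3, -2)*B + (2 - 2*(-5))) = 0*((-228 + 36*(-2))*1 + (2 - 2*(-5))) = 0*((-228 - 72)*1 + (2 + 10)) = 0*(-300*1 + 12) = 0*(-300 + 12) = 0*(-288) = 0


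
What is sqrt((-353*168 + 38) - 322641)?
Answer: I*sqrt(381907) ≈ 617.99*I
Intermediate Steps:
sqrt((-353*168 + 38) - 322641) = sqrt((-59304 + 38) - 322641) = sqrt(-59266 - 322641) = sqrt(-381907) = I*sqrt(381907)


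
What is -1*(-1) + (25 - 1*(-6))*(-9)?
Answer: -278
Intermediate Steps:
-1*(-1) + (25 - 1*(-6))*(-9) = 1 + (25 + 6)*(-9) = 1 + 31*(-9) = 1 - 279 = -278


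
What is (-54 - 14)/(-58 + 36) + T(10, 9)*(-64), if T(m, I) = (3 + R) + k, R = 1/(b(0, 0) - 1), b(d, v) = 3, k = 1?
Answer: -3134/11 ≈ -284.91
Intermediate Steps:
R = 1/2 (R = 1/(3 - 1) = 1/2 ≈ 0.50000)
T(m, I) = 9/2 (T(m, I) = (3 + 1/2) + 1 = 7/2 + 1 = 9/2)
(-54 - 14)/(-58 + 36) + T(10, 9)*(-64) = (-54 - 14)/(-58 + 36) + (9/2)*(-64) = -68/(-22) - 288 = -68*(-1/22) - 288 = 34/11 - 288 = -3134/11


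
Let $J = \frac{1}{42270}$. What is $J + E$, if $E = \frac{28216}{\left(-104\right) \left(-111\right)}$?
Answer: $\frac{49695911}{20331870} \approx 2.4442$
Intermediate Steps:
$E = \frac{3527}{1443}$ ($E = \frac{28216}{11544} = 28216 \cdot \frac{1}{11544} = \frac{3527}{1443} \approx 2.4442$)
$J = \frac{1}{42270} \approx 2.3657 \cdot 10^{-5}$
$J + E = \frac{1}{42270} + \frac{3527}{1443} = \frac{49695911}{20331870}$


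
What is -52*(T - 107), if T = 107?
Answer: 0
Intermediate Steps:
-52*(T - 107) = -52*(107 - 107) = -52*0 = 0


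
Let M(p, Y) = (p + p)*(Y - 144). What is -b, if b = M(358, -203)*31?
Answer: 7702012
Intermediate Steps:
M(p, Y) = 2*p*(-144 + Y) (M(p, Y) = (2*p)*(-144 + Y) = 2*p*(-144 + Y))
b = -7702012 (b = (2*358*(-144 - 203))*31 = (2*358*(-347))*31 = -248452*31 = -7702012)
-b = -1*(-7702012) = 7702012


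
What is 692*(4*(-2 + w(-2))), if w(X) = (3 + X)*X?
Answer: -11072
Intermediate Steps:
w(X) = X*(3 + X)
692*(4*(-2 + w(-2))) = 692*(4*(-2 - 2*(3 - 2))) = 692*(4*(-2 - 2*1)) = 692*(4*(-2 - 2)) = 692*(4*(-4)) = 692*(-16) = -11072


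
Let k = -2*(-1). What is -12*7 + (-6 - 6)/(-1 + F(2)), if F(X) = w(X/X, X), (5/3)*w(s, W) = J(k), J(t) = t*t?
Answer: -648/7 ≈ -92.571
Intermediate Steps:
k = 2
J(t) = t**2
w(s, W) = 12/5 (w(s, W) = (3/5)*2**2 = (3/5)*4 = 12/5)
F(X) = 12/5
-12*7 + (-6 - 6)/(-1 + F(2)) = -12*7 + (-6 - 6)/(-1 + 12/5) = -84 - 12/7/5 = -84 - 12*5/7 = -84 - 60/7 = -648/7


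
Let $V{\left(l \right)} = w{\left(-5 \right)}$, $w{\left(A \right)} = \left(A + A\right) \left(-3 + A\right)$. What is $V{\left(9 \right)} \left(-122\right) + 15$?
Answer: $-9745$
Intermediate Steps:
$w{\left(A \right)} = 2 A \left(-3 + A\right)$
$V{\left(l \right)} = 80$ ($V{\left(l \right)} = 2 \left(-5\right) \left(-3 - 5\right) = 2 \left(-5\right) \left(-8\right) = 80$)
$V{\left(9 \right)} \left(-122\right) + 15 = 80 \left(-122\right) + 15 = -9760 + 15 = -9745$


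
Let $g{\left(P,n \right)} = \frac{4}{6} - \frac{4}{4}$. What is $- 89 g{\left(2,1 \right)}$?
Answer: $\frac{89}{3} \approx 29.667$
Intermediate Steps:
$g{\left(P,n \right)} = - \frac{1}{3}$ ($g{\left(P,n \right)} = 4 \cdot \frac{1}{6} - 1 = \frac{2}{3} - 1 = - \frac{1}{3}$)
$- 89 g{\left(2,1 \right)} = \left(-89\right) \left(- \frac{1}{3}\right) = \frac{89}{3}$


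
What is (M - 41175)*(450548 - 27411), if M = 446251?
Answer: 171402643412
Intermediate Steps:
(M - 41175)*(450548 - 27411) = (446251 - 41175)*(450548 - 27411) = 405076*423137 = 171402643412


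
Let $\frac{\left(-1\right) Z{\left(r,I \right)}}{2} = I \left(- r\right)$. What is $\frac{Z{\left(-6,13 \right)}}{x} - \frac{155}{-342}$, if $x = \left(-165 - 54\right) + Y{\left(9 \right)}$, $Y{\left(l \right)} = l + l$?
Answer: $\frac{28169}{22914} \approx 1.2293$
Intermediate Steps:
$Y{\left(l \right)} = 2 l$
$Z{\left(r,I \right)} = 2 I r$ ($Z{\left(r,I \right)} = - 2 I \left(- r\right) = - 2 \left(- I r\right) = 2 I r$)
$x = -201$ ($x = \left(-165 - 54\right) + 2 \cdot 9 = -219 + 18 = -201$)
$\frac{Z{\left(-6,13 \right)}}{x} - \frac{155}{-342} = \frac{2 \cdot 13 \left(-6\right)}{-201} - \frac{155}{-342} = \left(-156\right) \left(- \frac{1}{201}\right) - - \frac{155}{342} = \frac{52}{67} + \frac{155}{342} = \frac{28169}{22914}$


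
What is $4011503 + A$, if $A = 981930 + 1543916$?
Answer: $6537349$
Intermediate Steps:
$A = 2525846$
$4011503 + A = 4011503 + 2525846 = 6537349$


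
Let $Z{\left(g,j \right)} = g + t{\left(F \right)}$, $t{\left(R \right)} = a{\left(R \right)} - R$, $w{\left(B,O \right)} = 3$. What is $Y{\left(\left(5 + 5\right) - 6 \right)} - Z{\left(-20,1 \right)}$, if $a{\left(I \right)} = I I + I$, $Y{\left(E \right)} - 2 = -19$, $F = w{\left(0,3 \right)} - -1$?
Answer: $-13$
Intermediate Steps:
$F = 4$ ($F = 3 - -1 = 3 + 1 = 4$)
$Y{\left(E \right)} = -17$ ($Y{\left(E \right)} = 2 - 19 = -17$)
$a{\left(I \right)} = I + I^{2}$ ($a{\left(I \right)} = I^{2} + I = I + I^{2}$)
$t{\left(R \right)} = - R + R \left(1 + R\right)$ ($t{\left(R \right)} = R \left(1 + R\right) - R = - R + R \left(1 + R\right)$)
$Z{\left(g,j \right)} = 16 + g$ ($Z{\left(g,j \right)} = g + 4^{2} = g + 16 = 16 + g$)
$Y{\left(\left(5 + 5\right) - 6 \right)} - Z{\left(-20,1 \right)} = -17 - \left(16 - 20\right) = -17 - -4 = -17 + 4 = -13$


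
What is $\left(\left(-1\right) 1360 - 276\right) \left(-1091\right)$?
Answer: $1784876$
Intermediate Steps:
$\left(\left(-1\right) 1360 - 276\right) \left(-1091\right) = \left(-1360 - 276\right) \left(-1091\right) = \left(-1636\right) \left(-1091\right) = 1784876$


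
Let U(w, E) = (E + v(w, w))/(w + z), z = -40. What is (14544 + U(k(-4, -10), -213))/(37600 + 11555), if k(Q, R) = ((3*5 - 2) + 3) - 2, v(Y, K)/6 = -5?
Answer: 126129/426010 ≈ 0.29607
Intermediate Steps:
v(Y, K) = -30 (v(Y, K) = 6*(-5) = -30)
k(Q, R) = 14 (k(Q, R) = ((15 - 2) + 3) - 2 = (13 + 3) - 2 = 16 - 2 = 14)
U(w, E) = (-30 + E)/(-40 + w) (U(w, E) = (E - 30)/(w - 40) = (-30 + E)/(-40 + w))
(14544 + U(k(-4, -10), -213))/(37600 + 11555) = (14544 + (-30 - 213)/(-40 + 14))/(37600 + 11555) = (14544 - 243/(-26))/49155 = (14544 - 1/26*(-243))*(1/49155) = (14544 + 243/26)*(1/49155) = (378387/26)*(1/49155) = 126129/426010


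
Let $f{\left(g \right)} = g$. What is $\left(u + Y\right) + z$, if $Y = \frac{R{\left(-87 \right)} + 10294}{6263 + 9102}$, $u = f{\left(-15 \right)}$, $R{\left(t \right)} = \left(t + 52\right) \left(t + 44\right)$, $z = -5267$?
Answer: $- \frac{81146131}{15365} \approx -5281.2$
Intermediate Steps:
$R{\left(t \right)} = \left(44 + t\right) \left(52 + t\right)$ ($R{\left(t \right)} = \left(52 + t\right) \left(44 + t\right) = \left(44 + t\right) \left(52 + t\right)$)
$u = -15$
$Y = \frac{11799}{15365}$ ($Y = \frac{\left(2288 + \left(-87\right)^{2} + 96 \left(-87\right)\right) + 10294}{6263 + 9102} = \frac{\left(2288 + 7569 - 8352\right) + 10294}{15365} = \left(1505 + 10294\right) \frac{1}{15365} = 11799 \cdot \frac{1}{15365} = \frac{11799}{15365} \approx 0.76791$)
$\left(u + Y\right) + z = \left(-15 + \frac{11799}{15365}\right) - 5267 = - \frac{218676}{15365} - 5267 = - \frac{81146131}{15365}$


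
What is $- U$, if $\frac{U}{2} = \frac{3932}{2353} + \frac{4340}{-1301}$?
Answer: $\frac{10192976}{3061253} \approx 3.3297$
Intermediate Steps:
$U = - \frac{10192976}{3061253}$ ($U = 2 \left(\frac{3932}{2353} + \frac{4340}{-1301}\right) = 2 \left(3932 \cdot \frac{1}{2353} + 4340 \left(- \frac{1}{1301}\right)\right) = 2 \left(\frac{3932}{2353} - \frac{4340}{1301}\right) = 2 \left(- \frac{5096488}{3061253}\right) = - \frac{10192976}{3061253} \approx -3.3297$)
$- U = \left(-1\right) \left(- \frac{10192976}{3061253}\right) = \frac{10192976}{3061253}$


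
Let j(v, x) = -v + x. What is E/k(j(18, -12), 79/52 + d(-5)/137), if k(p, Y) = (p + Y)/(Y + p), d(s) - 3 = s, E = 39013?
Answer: 39013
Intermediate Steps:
d(s) = 3 + s
j(v, x) = x - v
k(p, Y) = 1 (k(p, Y) = (Y + p)/(Y + p) = 1)
E/k(j(18, -12), 79/52 + d(-5)/137) = 39013/1 = 39013*1 = 39013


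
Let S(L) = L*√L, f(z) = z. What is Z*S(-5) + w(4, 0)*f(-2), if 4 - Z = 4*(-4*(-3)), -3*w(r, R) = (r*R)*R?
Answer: 220*I*√5 ≈ 491.94*I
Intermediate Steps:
w(r, R) = -r*R²/3 (w(r, R) = -r*R*R/3 = -R*r*R/3 = -r*R²/3)
S(L) = L^(3/2)
Z = -44 (Z = 4 - 4*(-4*(-3)) = 4 - 4*12 = 4 - 1*48 = 4 - 48 = -44)
Z*S(-5) + w(4, 0)*f(-2) = -(-220)*I*√5 - ⅓*4*0²*(-2) = -(-220)*I*√5 - ⅓*4*0*(-2) = 220*I*√5 + 0*(-2) = 220*I*√5 + 0 = 220*I*√5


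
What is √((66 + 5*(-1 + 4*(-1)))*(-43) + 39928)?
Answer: √38165 ≈ 195.36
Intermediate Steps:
√((66 + 5*(-1 + 4*(-1)))*(-43) + 39928) = √((66 + 5*(-1 - 4))*(-43) + 39928) = √((66 + 5*(-5))*(-43) + 39928) = √((66 - 25)*(-43) + 39928) = √(41*(-43) + 39928) = √(-1763 + 39928) = √38165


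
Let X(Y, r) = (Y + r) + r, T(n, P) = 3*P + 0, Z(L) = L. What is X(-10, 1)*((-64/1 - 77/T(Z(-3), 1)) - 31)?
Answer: 2896/3 ≈ 965.33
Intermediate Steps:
T(n, P) = 3*P
X(Y, r) = Y + 2*r
X(-10, 1)*((-64/1 - 77/T(Z(-3), 1)) - 31) = (-10 + 2*1)*((-64/1 - 77/(3*1)) - 31) = (-10 + 2)*((-64*1 - 77/3) - 31) = -8*((-64 - 77*⅓) - 31) = -8*((-64 - 77/3) - 31) = -8*(-269/3 - 31) = -8*(-362/3) = 2896/3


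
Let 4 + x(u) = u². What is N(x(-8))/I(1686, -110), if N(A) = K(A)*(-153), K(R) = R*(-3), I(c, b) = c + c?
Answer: 2295/281 ≈ 8.1673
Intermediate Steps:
I(c, b) = 2*c
K(R) = -3*R
x(u) = -4 + u²
N(A) = 459*A (N(A) = -3*A*(-153) = 459*A)
N(x(-8))/I(1686, -110) = (459*(-4 + (-8)²))/((2*1686)) = (459*(-4 + 64))/3372 = (459*60)*(1/3372) = 27540*(1/3372) = 2295/281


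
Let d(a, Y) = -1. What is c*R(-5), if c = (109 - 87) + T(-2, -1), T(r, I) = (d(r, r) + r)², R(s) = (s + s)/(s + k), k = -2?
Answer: 310/7 ≈ 44.286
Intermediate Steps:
R(s) = 2*s/(-2 + s) (R(s) = (s + s)/(s - 2) = (2*s)/(-2 + s) = 2*s/(-2 + s))
T(r, I) = (-1 + r)²
c = 31 (c = (109 - 87) + (-1 - 2)² = 22 + (-3)² = 22 + 9 = 31)
c*R(-5) = 31*(2*(-5)/(-2 - 5)) = 31*(2*(-5)/(-7)) = 31*(2*(-5)*(-⅐)) = 31*(10/7) = 310/7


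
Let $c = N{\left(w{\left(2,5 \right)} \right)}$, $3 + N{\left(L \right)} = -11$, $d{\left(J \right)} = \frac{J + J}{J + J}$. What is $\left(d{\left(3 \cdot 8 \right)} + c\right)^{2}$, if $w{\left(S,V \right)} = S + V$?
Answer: $169$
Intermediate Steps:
$d{\left(J \right)} = 1$ ($d{\left(J \right)} = \frac{2 J}{2 J} = 2 J \frac{1}{2 J} = 1$)
$N{\left(L \right)} = -14$ ($N{\left(L \right)} = -3 - 11 = -14$)
$c = -14$
$\left(d{\left(3 \cdot 8 \right)} + c\right)^{2} = \left(1 - 14\right)^{2} = \left(-13\right)^{2} = 169$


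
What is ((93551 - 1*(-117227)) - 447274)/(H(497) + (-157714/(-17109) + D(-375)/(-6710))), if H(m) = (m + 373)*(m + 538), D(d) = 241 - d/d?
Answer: -52211672172/198796088039 ≈ -0.26264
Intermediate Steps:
D(d) = 240 (D(d) = 241 - 1*1 = 241 - 1 = 240)
H(m) = (373 + m)*(538 + m)
((93551 - 1*(-117227)) - 447274)/(H(497) + (-157714/(-17109) + D(-375)/(-6710))) = ((93551 - 1*(-117227)) - 447274)/((200674 + 497² + 911*497) + (-157714/(-17109) + 240/(-6710))) = ((93551 + 117227) - 447274)/((200674 + 247009 + 452767) + (-157714*(-1/17109) + 240*(-1/6710))) = (210778 - 447274)/(900450 + (157714/17109 - 24/671)) = -236496/(900450 + 105415478/11480139) = -236496/10337396578028/11480139 = -236496*11480139/10337396578028 = -52211672172/198796088039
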